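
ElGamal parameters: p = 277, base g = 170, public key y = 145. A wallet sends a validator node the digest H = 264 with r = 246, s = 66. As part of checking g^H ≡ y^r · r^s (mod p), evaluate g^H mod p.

175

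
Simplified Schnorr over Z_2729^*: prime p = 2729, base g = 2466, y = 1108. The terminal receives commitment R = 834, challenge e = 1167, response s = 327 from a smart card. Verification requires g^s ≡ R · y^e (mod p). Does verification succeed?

passes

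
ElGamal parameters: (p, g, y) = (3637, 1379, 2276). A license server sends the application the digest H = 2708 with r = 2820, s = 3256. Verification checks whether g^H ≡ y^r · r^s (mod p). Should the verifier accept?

Left side g^H mod p:
1379^2 = 1901641 ≡ 3127
1379^4 ≡ 3127^2 = 9778129 ≡ 1873
1379^8 ≡ 1873^2 = 3508129 ≡ 2061
1379^16 ≡ 2061^2 = 4247721 ≡ 3342
1379^32 ≡ 3342^2 = 11168964 ≡ 3374
1379^64 ≡ 3374^2 = 11383876 ≡ 66
1379^128 ≡ 66^2 = 4356 ≡ 719
1379^256 ≡ 719^2 = 516961 ≡ 507
1379^512 ≡ 507^2 = 257049 ≡ 2459
1379^1024 ≡ 2459^2 = 6046681 ≡ 1987
1379^2048 ≡ 1987^2 = 3948169 ≡ 2024
2708 = 2048 + 512 + 128 + 16 + 4, so 1379^2708 ≡ 2024·2459·719·3342·1873 ≡ 156 (mod 3637)
Right side y^r · r^s mod p:
2276^2 = 5180176 ≡ 1088
2276^4 ≡ 1088^2 = 1183744 ≡ 1719
2276^8 ≡ 1719^2 = 2954961 ≡ 1717
2276^16 ≡ 1717^2 = 2948089 ≡ 2119
2276^32 ≡ 2119^2 = 4490161 ≡ 2103
2276^64 ≡ 2103^2 = 4422609 ≡ 17
2276^128 ≡ 17^2 = 289
2276^256 ≡ 289^2 = 83521 ≡ 3507
2276^512 ≡ 3507^2 = 12299049 ≡ 2352
2276^1024 ≡ 2352^2 = 5531904 ≡ 27
2276^2048 ≡ 27^2 = 729
2820 = 2048 + 512 + 256 + 4, so 2276^2820 ≡ 729·2352·3507·1719 ≡ 3021 (mod 3637)
2820^2 = 7952400 ≡ 1918
2820^4 ≡ 1918^2 = 3678724 ≡ 1717
2820^8 ≡ 1717^2 = 2948089 ≡ 2119
2820^16 ≡ 2119^2 = 4490161 ≡ 2103
2820^32 ≡ 2103^2 = 4422609 ≡ 17
2820^64 ≡ 17^2 = 289
2820^128 ≡ 289^2 = 83521 ≡ 3507
2820^256 ≡ 3507^2 = 12299049 ≡ 2352
2820^512 ≡ 2352^2 = 5531904 ≡ 27
2820^1024 ≡ 27^2 = 729
2820^2048 ≡ 729^2 = 531441 ≡ 439
3256 = 2048 + 1024 + 128 + 32 + 16 + 8, so 2820^3256 ≡ 439·729·3507·17·2103·2119 ≡ 354 (mod 3637)
3021·354 = 1069434 ≡ 156 (mod 3637)
156 ≡ 156 (mod 3637), so the signature is genuine.

accept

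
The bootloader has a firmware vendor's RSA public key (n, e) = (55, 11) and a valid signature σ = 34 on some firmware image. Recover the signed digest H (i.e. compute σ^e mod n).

σ^2 ≡ 34^2 = 1156 ≡ 1
σ^4 ≡ 1^2 = 1
σ^8 ≡ 1^2 = 1
11 = 8 + 2 + 1, so σ^11 ≡ 1·1·34 ≡ 34 (mod 55)

34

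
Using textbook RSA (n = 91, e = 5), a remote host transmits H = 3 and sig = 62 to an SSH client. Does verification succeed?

fails

sig^5 mod 91 = 69
sig^5 mod 91 = 69, but H = 3.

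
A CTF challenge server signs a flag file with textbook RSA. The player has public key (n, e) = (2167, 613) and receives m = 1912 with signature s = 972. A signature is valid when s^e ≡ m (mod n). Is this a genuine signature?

s^2 ≡ 972^2 = 944784 ≡ 2139
s^4 ≡ 2139^2 = 4575321 ≡ 784
s^8 ≡ 784^2 = 614656 ≡ 1395
s^16 ≡ 1395^2 = 1946025 ≡ 59
s^32 ≡ 59^2 = 3481 ≡ 1314
s^64 ≡ 1314^2 = 1726596 ≡ 1664
s^128 ≡ 1664^2 = 2768896 ≡ 1637
s^256 ≡ 1637^2 = 2679769 ≡ 1357
s^512 ≡ 1357^2 = 1841449 ≡ 1666
613 = 512 + 64 + 32 + 4 + 1, so s^613 ≡ 1666·1664·1314·784·972 ≡ 1912 (mod 2167)
s^613 mod 2167 = 1912 matches m.

genuine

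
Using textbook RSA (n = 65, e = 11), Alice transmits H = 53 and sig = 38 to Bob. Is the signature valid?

sig^2 ≡ 38^2 = 1444 ≡ 14
sig^4 ≡ 14^2 = 196 ≡ 1
sig^8 ≡ 1^2 = 1
11 = 8 + 2 + 1, so sig^11 ≡ 1·14·38 ≡ 12 (mod 65)
sig^11 mod 65 = 12, but H = 53.

invalid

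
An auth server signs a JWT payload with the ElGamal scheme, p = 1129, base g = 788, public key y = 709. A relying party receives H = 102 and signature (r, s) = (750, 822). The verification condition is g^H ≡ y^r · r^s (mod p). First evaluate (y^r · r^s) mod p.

709^2 = 502681 ≡ 276
709^4 ≡ 276^2 = 76176 ≡ 533
709^8 ≡ 533^2 = 284089 ≡ 710
709^16 ≡ 710^2 = 504100 ≡ 566
709^32 ≡ 566^2 = 320356 ≡ 849
709^64 ≡ 849^2 = 720801 ≡ 499
709^128 ≡ 499^2 = 249001 ≡ 621
709^256 ≡ 621^2 = 385641 ≡ 652
709^512 ≡ 652^2 = 425104 ≡ 600
750 = 512 + 128 + 64 + 32 + 8 + 4 + 2, so 709^750 ≡ 600·621·499·849·710·533·276 ≡ 45 (mod 1129)
750^2 = 562500 ≡ 258
750^4 ≡ 258^2 = 66564 ≡ 1082
750^8 ≡ 1082^2 = 1170724 ≡ 1080
750^16 ≡ 1080^2 = 1166400 ≡ 143
750^32 ≡ 143^2 = 20449 ≡ 127
750^64 ≡ 127^2 = 16129 ≡ 323
750^128 ≡ 323^2 = 104329 ≡ 461
750^256 ≡ 461^2 = 212521 ≡ 269
750^512 ≡ 269^2 = 72361 ≡ 105
822 = 512 + 256 + 32 + 16 + 4 + 2, so 750^822 ≡ 105·269·127·143·1082·258 ≡ 533 (mod 1129)
y^r · r^s ≡ 45·533 = 23985 ≡ 276 (mod 1129)

276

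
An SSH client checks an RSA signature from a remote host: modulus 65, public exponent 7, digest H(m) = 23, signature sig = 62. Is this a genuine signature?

Squares mod 65: sig^1≡62, sig^2≡9, sig^4≡16
7 = 4 + 2 + 1, so sig^7 ≡ 16·9·62 ≡ 23 (mod 65)
Since 23 equals the digest 23, verification succeeds.

genuine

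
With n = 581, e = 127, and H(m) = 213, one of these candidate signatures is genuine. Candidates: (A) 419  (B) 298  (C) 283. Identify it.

C

Candidate A: Squares mod 581: 419^1≡419, 419^2≡99, 419^4≡505, 419^8≡547, 419^16≡575, 419^32≡36, 419^64≡134; 127 = 64 + 32 + 16 + 8 + 4 + 2 + 1, so 419^127 ≡ 134·36·575·547·505·99·419 ≡ 90 (mod 581)
Candidate B: Squares mod 581: 298^1≡298, 298^2≡492, 298^4≡368, 298^8≡51, 298^16≡277, 298^32≡37, 298^64≡207; 127 = 64 + 32 + 16 + 8 + 4 + 2 + 1, so 298^127 ≡ 207·37·277·51·368·492·298 ≡ 368 (mod 581)
Candidate C: Squares mod 581: 283^1≡283, 283^2≡492, 283^4≡368, 283^8≡51, 283^16≡277, 283^32≡37, 283^64≡207; 127 = 64 + 32 + 16 + 8 + 4 + 2 + 1, so 283^127 ≡ 207·37·277·51·368·492·283 ≡ 213 (mod 581)
  → matches H(m) = 213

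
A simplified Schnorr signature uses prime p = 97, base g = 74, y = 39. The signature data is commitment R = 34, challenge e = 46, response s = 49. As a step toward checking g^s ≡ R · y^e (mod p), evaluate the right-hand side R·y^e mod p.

23

39^2 = 1521 ≡ 66
39^4 ≡ 66^2 = 4356 ≡ 88
39^8 ≡ 88^2 = 7744 ≡ 81
39^16 ≡ 81^2 = 6561 ≡ 62
39^32 ≡ 62^2 = 3844 ≡ 61
46 = 32 + 8 + 4 + 2, so 39^46 ≡ 61·81·88·66 ≡ 72 (mod 97)
R · y^e ≡ 34·72 = 2448 ≡ 23 (mod 97)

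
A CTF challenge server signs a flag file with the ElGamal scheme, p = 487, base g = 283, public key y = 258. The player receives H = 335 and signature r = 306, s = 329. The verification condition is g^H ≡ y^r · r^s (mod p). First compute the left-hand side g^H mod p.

Squares mod 487: 283^1≡283, 283^2≡221, 283^4≡141, 283^8≡401, 283^16≡91, 283^32≡2, 283^64≡4, 283^128≡16, 283^256≡256
335 = 256 + 64 + 8 + 4 + 2 + 1, so 283^335 ≡ 256·4·401·141·221·283 ≡ 183 (mod 487)

183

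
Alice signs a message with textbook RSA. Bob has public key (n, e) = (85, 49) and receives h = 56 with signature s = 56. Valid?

s^2 ≡ 56^2 = 3136 ≡ 76
s^4 ≡ 76^2 = 5776 ≡ 81
s^8 ≡ 81^2 = 6561 ≡ 16
s^16 ≡ 16^2 = 256 ≡ 1
s^32 ≡ 1^2 = 1
49 = 32 + 16 + 1, so s^49 ≡ 1·1·56 ≡ 56 (mod 85)
Since 56 equals the digest 56, verification succeeds.

yes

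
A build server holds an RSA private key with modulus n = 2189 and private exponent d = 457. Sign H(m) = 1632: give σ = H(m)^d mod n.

(H(m))^457 mod 2189 = 1732

1732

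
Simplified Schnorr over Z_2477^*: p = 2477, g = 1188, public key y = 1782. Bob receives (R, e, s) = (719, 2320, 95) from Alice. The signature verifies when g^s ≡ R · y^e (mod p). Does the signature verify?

g^s mod p:
1188^2 = 1411344 ≡ 1931
1188^4 ≡ 1931^2 = 3728761 ≡ 876
1188^8 ≡ 876^2 = 767376 ≡ 1983
1188^16 ≡ 1983^2 = 3932289 ≡ 1290
1188^32 ≡ 1290^2 = 1664100 ≡ 2033
1188^64 ≡ 2033^2 = 4133089 ≡ 1453
95 = 64 + 16 + 8 + 4 + 2 + 1, so 1188^95 ≡ 1453·1290·1983·876·1931·1188 ≡ 1984 (mod 2477)
R · y^e mod p:
1782^2 = 3175524 ≡ 10
1782^4 ≡ 10^2 = 100
1782^8 ≡ 100^2 = 10000 ≡ 92
1782^16 ≡ 92^2 = 8464 ≡ 1033
1782^32 ≡ 1033^2 = 1067089 ≡ 1979
1782^64 ≡ 1979^2 = 3916441 ≡ 304
1782^128 ≡ 304^2 = 92416 ≡ 767
1782^256 ≡ 767^2 = 588289 ≡ 1240
1782^512 ≡ 1240^2 = 1537600 ≡ 1860
1782^1024 ≡ 1860^2 = 3459600 ≡ 1708
1782^2048 ≡ 1708^2 = 2917264 ≡ 1835
2320 = 2048 + 256 + 16, so 1782^2320 ≡ 1835·1240·1033 ≡ 975 (mod 2477)
719·975 = 701025 ≡ 34 (mod 2477)
1984 ≠ 34; the check fails.

does not verify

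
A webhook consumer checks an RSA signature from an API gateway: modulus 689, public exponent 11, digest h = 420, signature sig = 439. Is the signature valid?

valid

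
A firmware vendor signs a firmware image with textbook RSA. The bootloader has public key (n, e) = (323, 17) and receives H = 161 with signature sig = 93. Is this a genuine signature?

sig^17 mod 323 = 161
sig^17 mod 323 = 161 matches H.

genuine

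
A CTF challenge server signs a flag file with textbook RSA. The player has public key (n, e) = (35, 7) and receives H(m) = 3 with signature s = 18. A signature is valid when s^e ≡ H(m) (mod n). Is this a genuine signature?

forged

Squares mod 35: s^1≡18, s^2≡9, s^4≡11
7 = 4 + 2 + 1, so s^7 ≡ 11·9·18 ≡ 32 (mod 35)
s^7 mod 35 = 32, but H(m) = 3.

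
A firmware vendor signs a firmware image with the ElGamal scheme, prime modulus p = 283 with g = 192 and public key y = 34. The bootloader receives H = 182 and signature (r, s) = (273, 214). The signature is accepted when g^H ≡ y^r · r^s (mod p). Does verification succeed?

passes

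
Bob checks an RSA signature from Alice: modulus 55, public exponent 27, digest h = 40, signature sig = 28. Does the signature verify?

Squares mod 55: sig^1≡28, sig^2≡14, sig^4≡31, sig^8≡26, sig^16≡16
27 = 16 + 8 + 2 + 1, so sig^27 ≡ 16·26·14·28 ≡ 52 (mod 55)
52 ≠ 40, so verification fails.

does not verify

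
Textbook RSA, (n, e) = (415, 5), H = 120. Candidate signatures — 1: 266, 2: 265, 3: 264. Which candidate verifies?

2

Candidate 1: Squares mod 415: 266^1≡266, 266^2≡206, 266^4≡106; 5 = 4 + 1, so 266^5 ≡ 106·266 ≡ 391 (mod 415)
Candidate 2: Squares mod 415: 265^1≡265, 265^2≡90, 265^4≡215; 5 = 4 + 1, so 265^5 ≡ 215·265 ≡ 120 (mod 415)
  → matches H = 120
Candidate 3: Squares mod 415: 264^1≡264, 264^2≡391, 264^4≡161; 5 = 4 + 1, so 264^5 ≡ 161·264 ≡ 174 (mod 415)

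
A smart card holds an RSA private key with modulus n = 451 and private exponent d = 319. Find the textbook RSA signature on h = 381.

h^2 ≡ 381^2 = 145161 ≡ 390
h^4 ≡ 390^2 = 152100 ≡ 113
h^8 ≡ 113^2 = 12769 ≡ 141
h^16 ≡ 141^2 = 19881 ≡ 37
h^32 ≡ 37^2 = 1369 ≡ 16
h^64 ≡ 16^2 = 256
h^128 ≡ 256^2 = 65536 ≡ 141
h^256 ≡ 141^2 = 19881 ≡ 37
319 = 256 + 32 + 16 + 8 + 4 + 2 + 1, so h^319 ≡ 37·16·37·141·113·390·381 ≡ 393 (mod 451)

393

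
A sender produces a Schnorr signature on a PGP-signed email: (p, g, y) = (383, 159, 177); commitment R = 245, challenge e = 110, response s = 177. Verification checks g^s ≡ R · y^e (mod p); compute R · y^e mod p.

177^2 = 31329 ≡ 306
177^4 ≡ 306^2 = 93636 ≡ 184
177^8 ≡ 184^2 = 33856 ≡ 152
177^16 ≡ 152^2 = 23104 ≡ 124
177^32 ≡ 124^2 = 15376 ≡ 56
177^64 ≡ 56^2 = 3136 ≡ 72
110 = 64 + 32 + 8 + 4 + 2, so 177^110 ≡ 72·56·152·184·306 ≡ 192 (mod 383)
R · y^e ≡ 245·192 = 47040 ≡ 314 (mod 383)

314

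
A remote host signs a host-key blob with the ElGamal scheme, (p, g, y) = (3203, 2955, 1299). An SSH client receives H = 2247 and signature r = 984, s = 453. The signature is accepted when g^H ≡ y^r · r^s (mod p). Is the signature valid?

Left side g^H mod p:
2955^2 = 8732025 ≡ 647
2955^4 ≡ 647^2 = 418609 ≡ 2219
2955^8 ≡ 2219^2 = 4923961 ≡ 950
2955^16 ≡ 950^2 = 902500 ≡ 2457
2955^32 ≡ 2457^2 = 6036849 ≡ 2397
2955^64 ≡ 2397^2 = 5745609 ≡ 2630
2955^128 ≡ 2630^2 = 6916900 ≡ 1623
2955^256 ≡ 1623^2 = 2634129 ≡ 1263
2955^512 ≡ 1263^2 = 1595169 ≡ 75
2955^1024 ≡ 75^2 = 5625 ≡ 2422
2955^2048 ≡ 2422^2 = 5866084 ≡ 1391
2247 = 2048 + 128 + 64 + 4 + 2 + 1, so 2955^2247 ≡ 1391·1623·2630·2219·647·2955 ≡ 1370 (mod 3203)
Right side y^r · r^s mod p:
1299^2 = 1687401 ≡ 2623
1299^4 ≡ 2623^2 = 6880129 ≡ 85
1299^8 ≡ 85^2 = 7225 ≡ 819
1299^16 ≡ 819^2 = 670761 ≡ 1334
1299^32 ≡ 1334^2 = 1779556 ≡ 1891
1299^64 ≡ 1891^2 = 3575881 ≡ 1333
1299^128 ≡ 1333^2 = 1776889 ≡ 2427
1299^256 ≡ 2427^2 = 5890329 ≡ 12
1299^512 ≡ 12^2 = 144
984 = 512 + 256 + 128 + 64 + 16 + 8, so 1299^984 ≡ 144·12·2427·1333·1334·819 ≡ 1019 (mod 3203)
984^2 = 968256 ≡ 950
984^4 ≡ 950^2 = 902500 ≡ 2457
984^8 ≡ 2457^2 = 6036849 ≡ 2397
984^16 ≡ 2397^2 = 5745609 ≡ 2630
984^32 ≡ 2630^2 = 6916900 ≡ 1623
984^64 ≡ 1623^2 = 2634129 ≡ 1263
984^128 ≡ 1263^2 = 1595169 ≡ 75
984^256 ≡ 75^2 = 5625 ≡ 2422
453 = 256 + 128 + 64 + 4 + 1, so 984^453 ≡ 2422·75·1263·2457·984 ≡ 630 (mod 3203)
1019·630 = 641970 ≡ 1370 (mod 3203)
1370 ≡ 1370 (mod 3203), so the signature is genuine.

valid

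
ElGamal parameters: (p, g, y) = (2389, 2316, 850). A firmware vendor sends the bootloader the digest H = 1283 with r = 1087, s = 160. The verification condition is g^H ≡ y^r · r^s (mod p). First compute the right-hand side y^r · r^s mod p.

1389

850^1087 mod 2389 = 1616
1087^160 mod 2389 = 981
y^r · r^s ≡ 1616·981 = 1585296 ≡ 1389 (mod 2389)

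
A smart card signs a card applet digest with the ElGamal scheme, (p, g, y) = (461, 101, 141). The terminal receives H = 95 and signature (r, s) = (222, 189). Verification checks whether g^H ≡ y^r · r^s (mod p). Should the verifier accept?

Left side g^H mod p:
101^2 = 10201 ≡ 59
101^4 ≡ 59^2 = 3481 ≡ 254
101^8 ≡ 254^2 = 64516 ≡ 437
101^16 ≡ 437^2 = 190969 ≡ 115
101^32 ≡ 115^2 = 13225 ≡ 317
101^64 ≡ 317^2 = 100489 ≡ 452
95 = 64 + 16 + 8 + 4 + 2 + 1, so 101^95 ≡ 452·115·437·254·59·101 ≡ 273 (mod 461)
Right side y^r · r^s mod p:
141^2 = 19881 ≡ 58
141^4 ≡ 58^2 = 3364 ≡ 137
141^8 ≡ 137^2 = 18769 ≡ 329
141^16 ≡ 329^2 = 108241 ≡ 367
141^32 ≡ 367^2 = 134689 ≡ 77
141^64 ≡ 77^2 = 5929 ≡ 397
141^128 ≡ 397^2 = 157609 ≡ 408
222 = 128 + 64 + 16 + 8 + 4 + 2, so 141^222 ≡ 408·397·367·329·137·58 ≡ 227 (mod 461)
222^2 = 49284 ≡ 418
222^4 ≡ 418^2 = 174724 ≡ 5
222^8 ≡ 5^2 = 25
222^16 ≡ 25^2 = 625 ≡ 164
222^32 ≡ 164^2 = 26896 ≡ 158
222^64 ≡ 158^2 = 24964 ≡ 70
222^128 ≡ 70^2 = 4900 ≡ 290
189 = 128 + 32 + 16 + 8 + 4 + 1, so 222^189 ≡ 290·158·164·25·5·222 ≡ 65 (mod 461)
227·65 = 14755 ≡ 3 (mod 461)
273 ≠ 3, so verification fails.

reject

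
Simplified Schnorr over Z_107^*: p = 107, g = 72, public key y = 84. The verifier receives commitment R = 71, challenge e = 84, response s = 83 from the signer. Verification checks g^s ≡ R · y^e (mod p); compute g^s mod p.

72^2 = 5184 ≡ 48
72^4 ≡ 48^2 = 2304 ≡ 57
72^8 ≡ 57^2 = 3249 ≡ 39
72^16 ≡ 39^2 = 1521 ≡ 23
72^32 ≡ 23^2 = 529 ≡ 101
72^64 ≡ 101^2 = 10201 ≡ 36
83 = 64 + 16 + 2 + 1, so 72^83 ≡ 36·23·48·72 ≡ 67 (mod 107)

67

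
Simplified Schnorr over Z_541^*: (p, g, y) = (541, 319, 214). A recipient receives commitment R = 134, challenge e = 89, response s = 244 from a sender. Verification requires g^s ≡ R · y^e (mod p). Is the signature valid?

invalid

g^s mod p:
Squares mod 541: 319^1≡319, 319^2≡53, 319^4≡104, 319^8≡537, 319^16≡16, 319^32≡256, 319^64≡75, 319^128≡215
244 = 128 + 64 + 32 + 16 + 4, so 319^244 ≡ 215·75·256·16·104 ≡ 478 (mod 541)
R · y^e mod p:
Squares mod 541: 214^1≡214, 214^2≡352, 214^4≡15, 214^8≡225, 214^16≡312, 214^32≡505, 214^64≡214
89 = 64 + 16 + 8 + 1, so 214^89 ≡ 214·312·225·214 ≡ 225 (mod 541)
134·225 = 30150 ≡ 395 (mod 541)
478 ≠ 395; the check fails.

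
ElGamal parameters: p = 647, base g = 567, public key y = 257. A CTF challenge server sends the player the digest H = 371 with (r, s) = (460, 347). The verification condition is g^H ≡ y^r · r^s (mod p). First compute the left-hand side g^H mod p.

192

567^2 = 321489 ≡ 577
567^4 ≡ 577^2 = 332929 ≡ 371
567^8 ≡ 371^2 = 137641 ≡ 477
567^16 ≡ 477^2 = 227529 ≡ 432
567^32 ≡ 432^2 = 186624 ≡ 288
567^64 ≡ 288^2 = 82944 ≡ 128
567^128 ≡ 128^2 = 16384 ≡ 209
567^256 ≡ 209^2 = 43681 ≡ 332
371 = 256 + 64 + 32 + 16 + 2 + 1, so 567^371 ≡ 332·128·288·432·577·567 ≡ 192 (mod 647)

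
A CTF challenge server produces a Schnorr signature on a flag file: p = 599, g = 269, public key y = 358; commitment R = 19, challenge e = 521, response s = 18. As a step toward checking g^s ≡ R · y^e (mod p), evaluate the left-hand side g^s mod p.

269^2 = 72361 ≡ 481
269^4 ≡ 481^2 = 231361 ≡ 147
269^8 ≡ 147^2 = 21609 ≡ 45
269^16 ≡ 45^2 = 2025 ≡ 228
18 = 16 + 2, so 269^18 ≡ 228·481 ≡ 51 (mod 599)

51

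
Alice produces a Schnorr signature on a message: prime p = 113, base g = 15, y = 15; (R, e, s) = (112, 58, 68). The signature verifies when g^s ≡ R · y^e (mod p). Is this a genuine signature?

g^s mod p:
15^2 = 225 ≡ 112
15^4 ≡ 112^2 = 12544 ≡ 1
15^8 ≡ 1^2 = 1
15^16 ≡ 1^2 = 1
15^32 ≡ 1^2 = 1
15^64 ≡ 1^2 = 1
68 = 64 + 4, so 15^68 ≡ 1·1 ≡ 1 (mod 113)
R · y^e mod p:
15^2 = 225 ≡ 112
15^4 ≡ 112^2 = 12544 ≡ 1
15^8 ≡ 1^2 = 1
15^16 ≡ 1^2 = 1
15^32 ≡ 1^2 = 1
58 = 32 + 16 + 8 + 2, so 15^58 ≡ 1·1·1·112 ≡ 112 (mod 113)
112·112 = 12544 ≡ 1 (mod 113)
1 ≡ 1 (mod 113); signature holds.

genuine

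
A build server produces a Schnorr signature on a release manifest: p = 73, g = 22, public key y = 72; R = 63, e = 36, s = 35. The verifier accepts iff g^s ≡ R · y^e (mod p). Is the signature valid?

g^s mod p:
Squares mod 73: 22^1≡22, 22^2≡46, 22^4≡72, 22^8≡1, 22^16≡1, 22^32≡1
35 = 32 + 2 + 1, so 22^35 ≡ 1·46·22 ≡ 63 (mod 73)
R · y^e mod p:
Squares mod 73: 72^1≡72, 72^2≡1, 72^4≡1, 72^8≡1, 72^16≡1, 72^32≡1
36 = 32 + 4, so 72^36 ≡ 1·1 ≡ 1 (mod 73)
63·1 = 63 ≡ 63 (mod 73)
63 ≡ 63 (mod 73); signature holds.

valid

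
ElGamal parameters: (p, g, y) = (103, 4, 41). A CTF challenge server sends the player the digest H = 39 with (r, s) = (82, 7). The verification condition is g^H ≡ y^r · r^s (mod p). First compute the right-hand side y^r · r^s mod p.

41^82 mod 103 = 18
82^7 mod 103 = 50
y^r · r^s ≡ 18·50 = 900 ≡ 76 (mod 103)

76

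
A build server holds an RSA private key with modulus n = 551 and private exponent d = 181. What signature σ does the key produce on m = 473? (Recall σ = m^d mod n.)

245

Squares mod 551: m^1≡473, m^2≡23, m^4≡529, m^8≡484, m^16≡81, m^32≡500, m^64≡397, m^128≡23
181 = 128 + 32 + 16 + 4 + 1, so m^181 ≡ 23·500·81·529·473 ≡ 245 (mod 551)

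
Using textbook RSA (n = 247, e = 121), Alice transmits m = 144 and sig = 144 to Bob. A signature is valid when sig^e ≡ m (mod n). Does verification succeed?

passes

Squares mod 247: sig^1≡144, sig^2≡235, sig^4≡144, sig^8≡235, sig^16≡144, sig^32≡235, sig^64≡144
121 = 64 + 32 + 16 + 8 + 1, so sig^121 ≡ 144·235·144·235·144 ≡ 144 (mod 247)
sig^121 mod 247 = 144 matches m.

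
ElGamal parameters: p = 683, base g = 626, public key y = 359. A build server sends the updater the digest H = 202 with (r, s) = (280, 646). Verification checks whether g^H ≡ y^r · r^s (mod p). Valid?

yes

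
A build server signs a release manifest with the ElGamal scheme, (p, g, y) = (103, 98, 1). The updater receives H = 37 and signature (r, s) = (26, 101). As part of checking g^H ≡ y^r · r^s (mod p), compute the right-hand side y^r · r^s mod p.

4

1^2 = 1
1^4 ≡ 1^2 = 1
1^8 ≡ 1^2 = 1
1^16 ≡ 1^2 = 1
26 = 16 + 8 + 2, so 1^26 ≡ 1·1·1 ≡ 1 (mod 103)
26^2 = 676 ≡ 58
26^4 ≡ 58^2 = 3364 ≡ 68
26^8 ≡ 68^2 = 4624 ≡ 92
26^16 ≡ 92^2 = 8464 ≡ 18
26^32 ≡ 18^2 = 324 ≡ 15
26^64 ≡ 15^2 = 225 ≡ 19
101 = 64 + 32 + 4 + 1, so 26^101 ≡ 19·15·68·26 ≡ 4 (mod 103)
y^r · r^s ≡ 1·4 = 4 ≡ 4 (mod 103)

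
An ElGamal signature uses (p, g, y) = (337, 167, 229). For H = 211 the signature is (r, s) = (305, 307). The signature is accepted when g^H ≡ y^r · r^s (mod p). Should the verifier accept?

reject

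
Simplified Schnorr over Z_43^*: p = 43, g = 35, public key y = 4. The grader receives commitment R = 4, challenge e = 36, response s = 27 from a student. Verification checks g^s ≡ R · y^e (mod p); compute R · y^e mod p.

4^36 mod 43 = 4
R · y^e ≡ 4·4 = 16 ≡ 16 (mod 43)

16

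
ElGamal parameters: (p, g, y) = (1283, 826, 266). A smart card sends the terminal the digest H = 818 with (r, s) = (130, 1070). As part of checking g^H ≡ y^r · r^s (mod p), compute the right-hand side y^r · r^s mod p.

Squares mod 1283: 266^1≡266, 266^2≡191, 266^4≡557, 266^8≡1046, 266^16≡1000, 266^32≡543, 266^64≡1042, 266^128≡346
130 = 128 + 2, so 266^130 ≡ 346·191 ≡ 653 (mod 1283)
Squares mod 1283: 130^1≡130, 130^2≡221, 130^4≡87, 130^8≡1154, 130^16≡1245, 130^32≡161, 130^64≡261, 130^128≡122, 130^256≡771, 130^512≡412, 130^1024≡388
1070 = 1024 + 32 + 8 + 4 + 2, so 130^1070 ≡ 388·161·1154·87·221 ≡ 1131 (mod 1283)
y^r · r^s ≡ 653·1131 = 738543 ≡ 818 (mod 1283)

818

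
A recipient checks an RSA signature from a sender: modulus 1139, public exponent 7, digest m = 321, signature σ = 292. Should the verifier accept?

σ^2 ≡ 292^2 = 85264 ≡ 978
σ^4 ≡ 978^2 = 956484 ≡ 863
7 = 4 + 2 + 1, so σ^7 ≡ 863·978·292 ≡ 963 (mod 1139)
The recovered value 963 does not match the digest 321.

reject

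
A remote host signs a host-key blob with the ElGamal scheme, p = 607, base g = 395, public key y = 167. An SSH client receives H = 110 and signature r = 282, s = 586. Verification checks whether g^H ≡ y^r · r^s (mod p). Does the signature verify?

Left side g^H mod p:
395^2 = 156025 ≡ 26
395^4 ≡ 26^2 = 676 ≡ 69
395^8 ≡ 69^2 = 4761 ≡ 512
395^16 ≡ 512^2 = 262144 ≡ 527
395^32 ≡ 527^2 = 277729 ≡ 330
395^64 ≡ 330^2 = 108900 ≡ 247
110 = 64 + 32 + 8 + 4 + 2, so 395^110 ≡ 247·330·512·69·26 ≡ 498 (mod 607)
Right side y^r · r^s mod p:
167^2 = 27889 ≡ 574
167^4 ≡ 574^2 = 329476 ≡ 482
167^8 ≡ 482^2 = 232324 ≡ 450
167^16 ≡ 450^2 = 202500 ≡ 369
167^32 ≡ 369^2 = 136161 ≡ 193
167^64 ≡ 193^2 = 37249 ≡ 222
167^128 ≡ 222^2 = 49284 ≡ 117
167^256 ≡ 117^2 = 13689 ≡ 335
282 = 256 + 16 + 8 + 2, so 167^282 ≡ 335·369·450·574 ≡ 580 (mod 607)
282^2 = 79524 ≡ 7
282^4 ≡ 7^2 = 49
282^8 ≡ 49^2 = 2401 ≡ 580
282^16 ≡ 580^2 = 336400 ≡ 122
282^32 ≡ 122^2 = 14884 ≡ 316
282^64 ≡ 316^2 = 99856 ≡ 308
282^128 ≡ 308^2 = 94864 ≡ 172
282^256 ≡ 172^2 = 29584 ≡ 448
282^512 ≡ 448^2 = 200704 ≡ 394
586 = 512 + 64 + 8 + 2, so 282^586 ≡ 394·308·580·7 ≡ 574 (mod 607)
580·574 = 332920 ≡ 284 (mod 607)
498 ≠ 284, so verification fails.

does not verify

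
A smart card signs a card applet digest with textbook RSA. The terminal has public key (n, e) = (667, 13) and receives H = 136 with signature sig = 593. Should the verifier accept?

sig^2 ≡ 593^2 = 351649 ≡ 140
sig^4 ≡ 140^2 = 19600 ≡ 257
sig^8 ≡ 257^2 = 66049 ≡ 16
13 = 8 + 4 + 1, so sig^13 ≡ 16·257·593 ≡ 531 (mod 667)
sig^13 mod 667 = 531, but H = 136.

reject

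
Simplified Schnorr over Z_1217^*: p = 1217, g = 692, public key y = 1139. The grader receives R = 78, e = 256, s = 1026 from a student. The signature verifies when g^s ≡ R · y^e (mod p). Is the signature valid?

g^s mod p:
692^2 = 478864 ≡ 583
692^4 ≡ 583^2 = 339889 ≡ 346
692^8 ≡ 346^2 = 119716 ≡ 450
692^16 ≡ 450^2 = 202500 ≡ 478
692^32 ≡ 478^2 = 228484 ≡ 905
692^64 ≡ 905^2 = 819025 ≡ 1201
692^128 ≡ 1201^2 = 1442401 ≡ 256
692^256 ≡ 256^2 = 65536 ≡ 1035
692^512 ≡ 1035^2 = 1071225 ≡ 265
692^1024 ≡ 265^2 = 70225 ≡ 856
1026 = 1024 + 2, so 692^1026 ≡ 856·583 ≡ 78 (mod 1217)
R · y^e mod p:
1139^2 = 1297321 ≡ 1216
1139^4 ≡ 1216^2 = 1478656 ≡ 1
1139^8 ≡ 1^2 = 1
1139^16 ≡ 1^2 = 1
1139^32 ≡ 1^2 = 1
1139^64 ≡ 1^2 = 1
1139^128 ≡ 1^2 = 1
1139^256 ≡ 1^2 = 1
78·1 = 78 ≡ 78 (mod 1217)
78 ≡ 78 (mod 1217); signature holds.

valid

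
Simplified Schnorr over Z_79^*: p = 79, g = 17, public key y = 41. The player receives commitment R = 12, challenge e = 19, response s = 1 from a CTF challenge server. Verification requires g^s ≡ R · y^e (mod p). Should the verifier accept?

g^s mod p:
17^1 mod 79 = 17
R · y^e mod p:
41^2 = 1681 ≡ 22
41^4 ≡ 22^2 = 484 ≡ 10
41^8 ≡ 10^2 = 100 ≡ 21
41^16 ≡ 21^2 = 441 ≡ 46
19 = 16 + 2 + 1, so 41^19 ≡ 46·22·41 ≡ 17 (mod 79)
12·17 = 204 ≡ 46 (mod 79)
17 ≠ 46; the check fails.

reject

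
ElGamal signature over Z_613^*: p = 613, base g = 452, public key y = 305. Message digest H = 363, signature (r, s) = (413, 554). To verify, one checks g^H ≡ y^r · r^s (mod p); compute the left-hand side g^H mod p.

156

Squares mod 613: 452^1≡452, 452^2≡175, 452^4≡588, 452^8≡12, 452^16≡144, 452^32≡507, 452^64≡202, 452^128≡346, 452^256≡181
363 = 256 + 64 + 32 + 8 + 2 + 1, so 452^363 ≡ 181·202·507·12·175·452 ≡ 156 (mod 613)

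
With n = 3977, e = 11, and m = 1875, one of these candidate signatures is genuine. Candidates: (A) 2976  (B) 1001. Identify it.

Candidate A: 2976^11 mod 3977 = 1875
  → matches m = 1875
Candidate B: 1001^11 mod 3977 = 2102

A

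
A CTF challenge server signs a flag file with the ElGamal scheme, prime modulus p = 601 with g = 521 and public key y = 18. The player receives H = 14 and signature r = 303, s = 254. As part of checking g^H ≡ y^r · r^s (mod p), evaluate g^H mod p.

398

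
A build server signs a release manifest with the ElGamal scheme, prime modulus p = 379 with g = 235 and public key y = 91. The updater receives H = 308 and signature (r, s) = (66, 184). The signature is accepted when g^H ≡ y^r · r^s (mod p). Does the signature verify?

Left side g^H mod p:
235^2 = 55225 ≡ 270
235^4 ≡ 270^2 = 72900 ≡ 132
235^8 ≡ 132^2 = 17424 ≡ 369
235^16 ≡ 369^2 = 136161 ≡ 100
235^32 ≡ 100^2 = 10000 ≡ 146
235^64 ≡ 146^2 = 21316 ≡ 92
235^128 ≡ 92^2 = 8464 ≡ 126
235^256 ≡ 126^2 = 15876 ≡ 337
308 = 256 + 32 + 16 + 4, so 235^308 ≡ 337·146·100·132 ≡ 251 (mod 379)
Right side y^r · r^s mod p:
91^2 = 8281 ≡ 322
91^4 ≡ 322^2 = 103684 ≡ 217
91^8 ≡ 217^2 = 47089 ≡ 93
91^16 ≡ 93^2 = 8649 ≡ 311
91^32 ≡ 311^2 = 96721 ≡ 76
91^64 ≡ 76^2 = 5776 ≡ 91
66 = 64 + 2, so 91^66 ≡ 91·322 ≡ 119 (mod 379)
66^2 = 4356 ≡ 187
66^4 ≡ 187^2 = 34969 ≡ 101
66^8 ≡ 101^2 = 10201 ≡ 347
66^16 ≡ 347^2 = 120409 ≡ 266
66^32 ≡ 266^2 = 70756 ≡ 262
66^64 ≡ 262^2 = 68644 ≡ 45
66^128 ≡ 45^2 = 2025 ≡ 130
184 = 128 + 32 + 16 + 8, so 66^184 ≡ 130·262·266·347 ≡ 362 (mod 379)
119·362 = 43078 ≡ 251 (mod 379)
251 ≡ 251 (mod 379), so the signature is genuine.

verifies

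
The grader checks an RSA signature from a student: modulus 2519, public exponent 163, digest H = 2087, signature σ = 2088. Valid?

Squares mod 2519: σ^1≡2088, σ^2≡1874, σ^4≡390, σ^8≡960, σ^16≡2165, σ^32≡1885, σ^64≡1435, σ^128≡1202
163 = 128 + 32 + 2 + 1, so σ^163 ≡ 1202·1885·1874·2088 ≡ 432 (mod 2519)
σ^163 mod 2519 = 432, but H = 2087.

no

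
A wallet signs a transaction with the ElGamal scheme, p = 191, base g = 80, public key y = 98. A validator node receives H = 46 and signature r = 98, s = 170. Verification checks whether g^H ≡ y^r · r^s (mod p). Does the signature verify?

Left side g^H mod p:
80^2 = 6400 ≡ 97
80^4 ≡ 97^2 = 9409 ≡ 50
80^8 ≡ 50^2 = 2500 ≡ 17
80^16 ≡ 17^2 = 289 ≡ 98
80^32 ≡ 98^2 = 9604 ≡ 54
46 = 32 + 8 + 4 + 2, so 80^46 ≡ 54·17·50·97 ≡ 90 (mod 191)
Right side y^r · r^s mod p:
98^2 = 9604 ≡ 54
98^4 ≡ 54^2 = 2916 ≡ 51
98^8 ≡ 51^2 = 2601 ≡ 118
98^16 ≡ 118^2 = 13924 ≡ 172
98^32 ≡ 172^2 = 29584 ≡ 170
98^64 ≡ 170^2 = 28900 ≡ 59
98 = 64 + 32 + 2, so 98^98 ≡ 59·170·54 ≡ 135 (mod 191)
98^2 = 9604 ≡ 54
98^4 ≡ 54^2 = 2916 ≡ 51
98^8 ≡ 51^2 = 2601 ≡ 118
98^16 ≡ 118^2 = 13924 ≡ 172
98^32 ≡ 172^2 = 29584 ≡ 170
98^64 ≡ 170^2 = 28900 ≡ 59
98^128 ≡ 59^2 = 3481 ≡ 43
170 = 128 + 32 + 8 + 2, so 98^170 ≡ 43·170·118·54 ≡ 150 (mod 191)
135·150 = 20250 ≡ 4 (mod 191)
90 ≠ 4, so verification fails.

does not verify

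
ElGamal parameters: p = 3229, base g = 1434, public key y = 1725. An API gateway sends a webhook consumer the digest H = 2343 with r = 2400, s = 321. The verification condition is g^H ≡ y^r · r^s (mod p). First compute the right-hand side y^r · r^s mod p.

655

1725^2 = 2975625 ≡ 1716
1725^4 ≡ 1716^2 = 2944656 ≡ 3037
1725^8 ≡ 3037^2 = 9223369 ≡ 1345
1725^16 ≡ 1345^2 = 1809025 ≡ 785
1725^32 ≡ 785^2 = 616225 ≡ 2715
1725^64 ≡ 2715^2 = 7371225 ≡ 2647
1725^128 ≡ 2647^2 = 7006609 ≡ 2908
1725^256 ≡ 2908^2 = 8456464 ≡ 2942
1725^512 ≡ 2942^2 = 8655364 ≡ 1644
1725^1024 ≡ 1644^2 = 2702736 ≡ 63
1725^2048 ≡ 63^2 = 3969 ≡ 740
2400 = 2048 + 256 + 64 + 32, so 1725^2400 ≡ 740·2942·2647·2715 ≡ 2632 (mod 3229)
2400^2 = 5760000 ≡ 2693
2400^4 ≡ 2693^2 = 7252249 ≡ 3144
2400^8 ≡ 3144^2 = 9884736 ≡ 767
2400^16 ≡ 767^2 = 588289 ≡ 611
2400^32 ≡ 611^2 = 373321 ≡ 1986
2400^64 ≡ 1986^2 = 3944196 ≡ 1587
2400^128 ≡ 1587^2 = 2518569 ≡ 3178
2400^256 ≡ 3178^2 = 10099684 ≡ 2601
321 = 256 + 64 + 1, so 2400^321 ≡ 2601·1587·2400 ≡ 556 (mod 3229)
y^r · r^s ≡ 2632·556 = 1463392 ≡ 655 (mod 3229)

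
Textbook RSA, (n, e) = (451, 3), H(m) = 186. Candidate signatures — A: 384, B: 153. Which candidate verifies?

B

Candidate A: 384^3 mod 451 = 54
Candidate B: 153^3 mod 451 = 186
  → matches H(m) = 186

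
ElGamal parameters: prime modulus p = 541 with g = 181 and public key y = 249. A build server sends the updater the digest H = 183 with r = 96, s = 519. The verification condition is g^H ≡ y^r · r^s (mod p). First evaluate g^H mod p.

242

Squares mod 541: 181^1≡181, 181^2≡301, 181^4≡254, 181^8≡137, 181^16≡375, 181^32≡506, 181^64≡143, 181^128≡432
183 = 128 + 32 + 16 + 4 + 2 + 1, so 181^183 ≡ 432·506·375·254·301·181 ≡ 242 (mod 541)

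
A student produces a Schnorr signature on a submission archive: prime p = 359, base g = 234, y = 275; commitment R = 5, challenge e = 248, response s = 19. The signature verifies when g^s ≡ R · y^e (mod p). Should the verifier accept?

reject

g^s mod p:
234^19 mod 359 = 285
R · y^e mod p:
275^248 mod 359 = 151
5·151 = 755 ≡ 37 (mod 359)
285 ≠ 37; the check fails.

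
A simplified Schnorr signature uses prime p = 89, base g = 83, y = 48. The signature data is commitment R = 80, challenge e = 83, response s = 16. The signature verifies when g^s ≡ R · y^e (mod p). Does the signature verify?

g^s mod p:
83^2 = 6889 ≡ 36
83^4 ≡ 36^2 = 1296 ≡ 50
83^8 ≡ 50^2 = 2500 ≡ 8
83^16 ≡ 8^2 = 64
R · y^e mod p:
48^2 = 2304 ≡ 79
48^4 ≡ 79^2 = 6241 ≡ 11
48^8 ≡ 11^2 = 121 ≡ 32
48^16 ≡ 32^2 = 1024 ≡ 45
48^32 ≡ 45^2 = 2025 ≡ 67
48^64 ≡ 67^2 = 4489 ≡ 39
83 = 64 + 16 + 2 + 1, so 48^83 ≡ 39·45·79·48 ≡ 74 (mod 89)
80·74 = 5920 ≡ 46 (mod 89)
64 ≠ 46; the check fails.

does not verify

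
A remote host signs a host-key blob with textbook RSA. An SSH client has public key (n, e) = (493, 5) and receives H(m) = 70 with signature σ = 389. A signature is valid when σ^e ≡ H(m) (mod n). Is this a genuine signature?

σ^2 ≡ 389^2 = 151321 ≡ 463
σ^4 ≡ 463^2 = 214369 ≡ 407
5 = 4 + 1, so σ^5 ≡ 407·389 ≡ 70 (mod 493)
σ^5 mod 493 = 70 matches H(m).

genuine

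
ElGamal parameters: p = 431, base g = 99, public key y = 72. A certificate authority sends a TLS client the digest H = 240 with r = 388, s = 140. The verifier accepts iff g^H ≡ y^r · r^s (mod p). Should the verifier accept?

accept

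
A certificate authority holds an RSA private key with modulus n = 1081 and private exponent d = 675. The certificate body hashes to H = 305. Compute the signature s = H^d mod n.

H^675 mod 1081 = 790

790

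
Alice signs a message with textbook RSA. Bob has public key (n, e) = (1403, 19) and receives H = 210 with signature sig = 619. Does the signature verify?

Squares mod 1403: sig^1≡619, sig^2≡142, sig^4≡522, sig^8≡302, sig^16≡9
19 = 16 + 2 + 1, so sig^19 ≡ 9·142·619 ≡ 1193 (mod 1403)
sig^19 mod 1403 = 1193, but H = 210.

does not verify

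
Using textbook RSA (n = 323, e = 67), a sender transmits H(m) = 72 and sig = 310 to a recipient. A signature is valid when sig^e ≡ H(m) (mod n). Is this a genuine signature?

forged

Squares mod 323: sig^1≡310, sig^2≡169, sig^4≡137, sig^8≡35, sig^16≡256, sig^32≡290, sig^64≡120
67 = 64 + 2 + 1, so sig^67 ≡ 120·169·310 ≡ 251 (mod 323)
sig^67 mod 323 = 251, but H(m) = 72.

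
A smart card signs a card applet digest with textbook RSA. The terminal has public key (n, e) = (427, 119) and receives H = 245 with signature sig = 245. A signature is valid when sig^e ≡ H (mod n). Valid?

sig^2 ≡ 245^2 = 60025 ≡ 245
sig^4 ≡ 245^2 = 60025 ≡ 245
sig^8 ≡ 245^2 = 60025 ≡ 245
sig^16 ≡ 245^2 = 60025 ≡ 245
sig^32 ≡ 245^2 = 60025 ≡ 245
sig^64 ≡ 245^2 = 60025 ≡ 245
119 = 64 + 32 + 16 + 4 + 2 + 1, so sig^119 ≡ 245·245·245·245·245·245 ≡ 245 (mod 427)
245 = H, so the signature checks out.

yes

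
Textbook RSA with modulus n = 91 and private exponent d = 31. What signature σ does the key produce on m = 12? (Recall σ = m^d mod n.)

12

m^2 ≡ 12^2 = 144 ≡ 53
m^4 ≡ 53^2 = 2809 ≡ 79
m^8 ≡ 79^2 = 6241 ≡ 53
m^16 ≡ 53^2 = 2809 ≡ 79
31 = 16 + 8 + 4 + 2 + 1, so m^31 ≡ 79·53·79·53·12 ≡ 12 (mod 91)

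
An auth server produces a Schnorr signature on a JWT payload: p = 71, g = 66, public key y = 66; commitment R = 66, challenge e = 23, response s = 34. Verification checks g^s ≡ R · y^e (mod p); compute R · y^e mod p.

66^23 mod 71 = 17
R · y^e ≡ 66·17 = 1122 ≡ 57 (mod 71)

57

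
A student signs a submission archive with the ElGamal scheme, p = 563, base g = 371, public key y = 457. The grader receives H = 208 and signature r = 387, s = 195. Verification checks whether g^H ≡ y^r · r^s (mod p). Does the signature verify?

Left side g^H mod p:
371^208 mod 563 = 334
Right side y^r · r^s mod p:
457^387 mod 563 = 382
387^195 mod 563 = 219
382·219 = 83658 ≡ 334 (mod 563)
334 ≡ 334 (mod 563), so the signature is genuine.

verifies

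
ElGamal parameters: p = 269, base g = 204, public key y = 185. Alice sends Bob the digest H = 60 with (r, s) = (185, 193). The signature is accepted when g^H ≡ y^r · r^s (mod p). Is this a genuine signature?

genuine

Left side g^H mod p:
204^60 mod 269 = 258
Right side y^r · r^s mod p:
185^185 mod 269 = 57
185^193 mod 269 = 47
57·47 = 2679 ≡ 258 (mod 269)
258 ≡ 258 (mod 269), so the signature is genuine.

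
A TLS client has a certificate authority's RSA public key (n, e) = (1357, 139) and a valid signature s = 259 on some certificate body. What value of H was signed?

509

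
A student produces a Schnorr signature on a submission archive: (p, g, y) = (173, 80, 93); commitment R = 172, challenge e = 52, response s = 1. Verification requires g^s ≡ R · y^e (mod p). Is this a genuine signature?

forged

g^s mod p:
80^1 mod 173 = 80
R · y^e mod p:
93^2 = 8649 ≡ 172
93^4 ≡ 172^2 = 29584 ≡ 1
93^8 ≡ 1^2 = 1
93^16 ≡ 1^2 = 1
93^32 ≡ 1^2 = 1
52 = 32 + 16 + 4, so 93^52 ≡ 1·1·1 ≡ 1 (mod 173)
172·1 = 172 ≡ 172 (mod 173)
80 ≠ 172; the check fails.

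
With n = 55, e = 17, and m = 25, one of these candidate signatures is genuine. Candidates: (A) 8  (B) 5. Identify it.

Candidate A: 8^2 = 64 ≡ 9; 8^4 ≡ 9^2 = 81 ≡ 26; 8^8 ≡ 26^2 = 676 ≡ 16; 8^16 ≡ 16^2 = 256 ≡ 36; 17 = 16 + 1, so 8^17 ≡ 36·8 ≡ 13 (mod 55)
Candidate B: 5^2 = 25; 5^4 ≡ 25^2 = 625 ≡ 20; 5^8 ≡ 20^2 = 400 ≡ 15; 5^16 ≡ 15^2 = 225 ≡ 5; 17 = 16 + 1, so 5^17 ≡ 5·5 ≡ 25 (mod 55)
  → matches m = 25

B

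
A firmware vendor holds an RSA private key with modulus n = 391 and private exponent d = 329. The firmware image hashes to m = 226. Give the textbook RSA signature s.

m^329 mod 391 = 63

63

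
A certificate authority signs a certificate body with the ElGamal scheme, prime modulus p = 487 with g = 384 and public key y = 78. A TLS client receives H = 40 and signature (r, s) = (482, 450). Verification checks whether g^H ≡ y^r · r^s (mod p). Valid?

Left side g^H mod p:
Squares mod 487: 384^1≡384, 384^2≡382, 384^4≡311, 384^8≡295, 384^16≡339, 384^32≡476
40 = 32 + 8, so 384^40 ≡ 476·295 ≡ 164 (mod 487)
Right side y^r · r^s mod p:
Squares mod 487: 78^1≡78, 78^2≡240, 78^4≡134, 78^8≡424, 78^16≡73, 78^32≡459, 78^64≡297, 78^128≡62, 78^256≡435
482 = 256 + 128 + 64 + 32 + 2, so 78^482 ≡ 435·62·297·459·240 ≡ 338 (mod 487)
Squares mod 487: 482^1≡482, 482^2≡25, 482^4≡138, 482^8≡51, 482^16≡166, 482^32≡284, 482^64≡301, 482^128≡19, 482^256≡361
450 = 256 + 128 + 64 + 2, so 482^450 ≡ 361·19·301·25 ≡ 254 (mod 487)
338·254 = 85852 ≡ 140 (mod 487)
164 ≠ 140, so verification fails.

no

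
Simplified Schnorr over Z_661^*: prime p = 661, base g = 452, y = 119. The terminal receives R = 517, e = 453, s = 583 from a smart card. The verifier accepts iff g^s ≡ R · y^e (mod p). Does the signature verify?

g^s mod p:
452^2 = 204304 ≡ 55
452^4 ≡ 55^2 = 3025 ≡ 381
452^8 ≡ 381^2 = 145161 ≡ 402
452^16 ≡ 402^2 = 161604 ≡ 320
452^32 ≡ 320^2 = 102400 ≡ 606
452^64 ≡ 606^2 = 367236 ≡ 381
452^128 ≡ 381^2 = 145161 ≡ 402
452^256 ≡ 402^2 = 161604 ≡ 320
452^512 ≡ 320^2 = 102400 ≡ 606
583 = 512 + 64 + 4 + 2 + 1, so 452^583 ≡ 606·381·381·55·452 ≡ 611 (mod 661)
R · y^e mod p:
119^2 = 14161 ≡ 280
119^4 ≡ 280^2 = 78400 ≡ 402
119^8 ≡ 402^2 = 161604 ≡ 320
119^16 ≡ 320^2 = 102400 ≡ 606
119^32 ≡ 606^2 = 367236 ≡ 381
119^64 ≡ 381^2 = 145161 ≡ 402
119^128 ≡ 402^2 = 161604 ≡ 320
119^256 ≡ 320^2 = 102400 ≡ 606
453 = 256 + 128 + 64 + 4 + 1, so 119^453 ≡ 606·320·402·402·119 ≡ 391 (mod 661)
517·391 = 202147 ≡ 542 (mod 661)
611 ≠ 542; the check fails.

does not verify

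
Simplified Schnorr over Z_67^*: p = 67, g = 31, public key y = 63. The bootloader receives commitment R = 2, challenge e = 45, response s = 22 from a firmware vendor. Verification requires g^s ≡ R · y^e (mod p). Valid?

no

g^s mod p:
31^2 = 961 ≡ 23
31^4 ≡ 23^2 = 529 ≡ 60
31^8 ≡ 60^2 = 3600 ≡ 49
31^16 ≡ 49^2 = 2401 ≡ 56
22 = 16 + 4 + 2, so 31^22 ≡ 56·60·23 ≡ 29 (mod 67)
R · y^e mod p:
63^2 = 3969 ≡ 16
63^4 ≡ 16^2 = 256 ≡ 55
63^8 ≡ 55^2 = 3025 ≡ 10
63^16 ≡ 10^2 = 100 ≡ 33
63^32 ≡ 33^2 = 1089 ≡ 17
45 = 32 + 8 + 4 + 1, so 63^45 ≡ 17·10·55·63 ≡ 53 (mod 67)
2·53 = 106 ≡ 39 (mod 67)
29 ≠ 39; the check fails.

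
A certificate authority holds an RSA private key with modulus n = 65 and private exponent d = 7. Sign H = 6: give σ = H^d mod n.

H^2 ≡ 6^2 = 36
H^4 ≡ 36^2 = 1296 ≡ 61
7 = 4 + 2 + 1, so H^7 ≡ 61·36·6 ≡ 46 (mod 65)

46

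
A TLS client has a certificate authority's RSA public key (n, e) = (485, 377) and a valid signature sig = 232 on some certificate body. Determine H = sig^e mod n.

317

sig^377 mod 485 = 317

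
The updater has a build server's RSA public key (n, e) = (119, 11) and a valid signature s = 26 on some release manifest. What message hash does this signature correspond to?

66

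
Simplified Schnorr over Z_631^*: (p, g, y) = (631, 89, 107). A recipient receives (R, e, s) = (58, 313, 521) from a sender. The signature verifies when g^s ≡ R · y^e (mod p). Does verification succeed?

passes

g^s mod p:
89^2 = 7921 ≡ 349
89^4 ≡ 349^2 = 121801 ≡ 18
89^8 ≡ 18^2 = 324
89^16 ≡ 324^2 = 104976 ≡ 230
89^32 ≡ 230^2 = 52900 ≡ 527
89^64 ≡ 527^2 = 277729 ≡ 89
89^128 ≡ 89^2 = 7921 ≡ 349
89^256 ≡ 349^2 = 121801 ≡ 18
89^512 ≡ 18^2 = 324
521 = 512 + 8 + 1, so 89^521 ≡ 324·324·89 ≡ 278 (mod 631)
R · y^e mod p:
107^2 = 11449 ≡ 91
107^4 ≡ 91^2 = 8281 ≡ 78
107^8 ≡ 78^2 = 6084 ≡ 405
107^16 ≡ 405^2 = 164025 ≡ 596
107^32 ≡ 596^2 = 355216 ≡ 594
107^64 ≡ 594^2 = 352836 ≡ 107
107^128 ≡ 107^2 = 11449 ≡ 91
107^256 ≡ 91^2 = 8281 ≡ 78
313 = 256 + 32 + 16 + 8 + 1, so 107^313 ≡ 78·594·596·405·107 ≡ 527 (mod 631)
58·527 = 30566 ≡ 278 (mod 631)
278 ≡ 278 (mod 631); signature holds.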